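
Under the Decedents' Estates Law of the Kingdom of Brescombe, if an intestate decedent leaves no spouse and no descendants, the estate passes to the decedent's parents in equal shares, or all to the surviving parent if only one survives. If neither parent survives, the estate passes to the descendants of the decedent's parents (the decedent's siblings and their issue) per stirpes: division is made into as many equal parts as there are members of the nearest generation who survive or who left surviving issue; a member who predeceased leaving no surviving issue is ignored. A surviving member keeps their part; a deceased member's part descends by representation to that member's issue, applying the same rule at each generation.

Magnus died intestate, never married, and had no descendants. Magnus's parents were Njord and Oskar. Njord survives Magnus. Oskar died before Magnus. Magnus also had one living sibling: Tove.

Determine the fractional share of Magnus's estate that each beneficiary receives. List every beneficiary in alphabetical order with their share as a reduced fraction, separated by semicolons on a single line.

Only one parent, Njord, survives, so Njord takes the entire estate. The siblings take nothing because a surviving parent has priority.

Njord 1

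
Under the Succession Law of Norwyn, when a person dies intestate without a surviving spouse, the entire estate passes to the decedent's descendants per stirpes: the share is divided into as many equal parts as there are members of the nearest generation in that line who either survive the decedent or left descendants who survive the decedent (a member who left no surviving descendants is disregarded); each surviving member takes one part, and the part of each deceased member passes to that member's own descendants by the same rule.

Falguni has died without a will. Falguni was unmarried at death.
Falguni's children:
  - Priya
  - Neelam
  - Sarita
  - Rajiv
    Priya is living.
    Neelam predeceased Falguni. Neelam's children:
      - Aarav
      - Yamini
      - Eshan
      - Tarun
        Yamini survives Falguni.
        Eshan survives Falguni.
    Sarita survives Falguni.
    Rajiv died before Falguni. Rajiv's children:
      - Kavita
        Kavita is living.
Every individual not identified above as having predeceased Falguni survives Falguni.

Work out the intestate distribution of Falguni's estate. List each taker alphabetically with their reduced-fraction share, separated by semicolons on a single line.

There is no surviving spouse, so the entire estate passes to Falguni's descendants per stirpes.
The estate is divided into 4 equal shares of 1/4 among Priya, Neelam, Sarita, Rajiv.
Priya is living and takes 1/4.
Neelam predeceased; the 1/4 allotted to Neelam's branch passes to Neelam's issue by representation.
The 1/4 is divided into 4 equal shares of 1/16 among Aarav, Yamini, Eshan, Tarun.
Aarav is living and takes 1/16.
Yamini is living and takes 1/16.
Eshan is living and takes 1/16.
Tarun is living and takes 1/16.
Sarita is living and takes 1/4.
Rajiv predeceased; the 1/4 allotted to Rajiv's branch passes to Rajiv's issue by representation.
Kavita is the sole taker at this level and receives the full 1/4.

Aarav 1/16; Eshan 1/16; Kavita 1/4; Priya 1/4; Sarita 1/4; Tarun 1/16; Yamini 1/16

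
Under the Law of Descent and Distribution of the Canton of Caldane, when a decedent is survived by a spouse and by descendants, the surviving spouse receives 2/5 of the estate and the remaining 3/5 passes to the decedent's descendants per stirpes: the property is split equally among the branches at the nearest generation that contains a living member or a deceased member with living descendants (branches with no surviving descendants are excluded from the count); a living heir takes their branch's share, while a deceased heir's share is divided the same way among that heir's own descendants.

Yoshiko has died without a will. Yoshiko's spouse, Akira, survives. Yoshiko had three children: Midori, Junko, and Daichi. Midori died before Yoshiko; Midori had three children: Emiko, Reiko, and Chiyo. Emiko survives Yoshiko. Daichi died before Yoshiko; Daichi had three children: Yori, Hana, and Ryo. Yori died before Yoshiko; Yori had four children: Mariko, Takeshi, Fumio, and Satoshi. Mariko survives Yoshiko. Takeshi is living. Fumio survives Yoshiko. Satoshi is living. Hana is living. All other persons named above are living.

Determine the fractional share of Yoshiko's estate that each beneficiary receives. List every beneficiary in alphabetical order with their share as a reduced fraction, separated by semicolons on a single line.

Akira, as surviving spouse, takes 2/5.
The remaining 3/5 passes to Yoshiko's descendants per stirpes.
The 3/5 is divided into 3 equal shares of 1/5 among Midori, Junko, Daichi.
Midori predeceased; the 1/5 allotted to Midori's branch passes to Midori's issue by representation.
The 1/5 is divided into 3 equal shares of 1/15 among Emiko, Reiko, Chiyo.
Emiko is living and takes 1/15.
Reiko is living and takes 1/15.
Chiyo is living and takes 1/15.
Junko is living and takes 1/5.
Daichi predeceased; the 1/5 allotted to Daichi's branch passes to Daichi's issue by representation.
The 1/5 is divided into 3 equal shares of 1/15 among Yori, Hana, Ryo.
Yori predeceased; the 1/15 allotted to Yori's branch passes to Yori's issue by representation.
The 1/15 is divided into 4 equal shares of 1/60 among Mariko, Takeshi, Fumio, Satoshi.
Mariko is living and takes 1/60.
Takeshi is living and takes 1/60.
Fumio is living and takes 1/60.
Satoshi is living and takes 1/60.
Hana is living and takes 1/15.
Ryo is living and takes 1/15.

Akira 2/5; Chiyo 1/15; Emiko 1/15; Fumio 1/60; Hana 1/15; Junko 1/5; Mariko 1/60; Reiko 1/15; Ryo 1/15; Satoshi 1/60; Takeshi 1/60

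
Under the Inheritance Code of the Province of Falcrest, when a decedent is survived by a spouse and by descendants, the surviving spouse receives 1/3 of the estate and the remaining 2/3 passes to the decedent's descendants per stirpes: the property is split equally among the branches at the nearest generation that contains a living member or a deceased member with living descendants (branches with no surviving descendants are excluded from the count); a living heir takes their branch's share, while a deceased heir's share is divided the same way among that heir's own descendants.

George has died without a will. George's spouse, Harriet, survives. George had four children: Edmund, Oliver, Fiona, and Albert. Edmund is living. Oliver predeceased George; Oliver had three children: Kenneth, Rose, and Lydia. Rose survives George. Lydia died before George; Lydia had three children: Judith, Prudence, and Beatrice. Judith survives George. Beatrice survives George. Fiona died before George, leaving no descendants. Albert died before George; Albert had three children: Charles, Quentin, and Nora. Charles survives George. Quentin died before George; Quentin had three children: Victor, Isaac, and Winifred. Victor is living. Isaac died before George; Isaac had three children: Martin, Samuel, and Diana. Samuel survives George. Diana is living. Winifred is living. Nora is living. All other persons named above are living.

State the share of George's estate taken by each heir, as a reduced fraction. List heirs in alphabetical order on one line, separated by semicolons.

Beatrice 2/81; Charles 2/27; Diana 2/243; Edmund 2/9; Harriet 1/3; Judith 2/81; Kenneth 2/27; Martin 2/243; Nora 2/27; Prudence 2/81; Rose 2/27; Samuel 2/243; Victor 2/81; Winifred 2/81

Harriet, as surviving spouse, takes 1/3.
The remaining 2/3 passes to George's descendants per stirpes.
Fiona left no surviving issue, so that branch lapses and is disregarded.
The 2/3 is divided into 3 equal shares of 2/9 among Edmund, Oliver, Albert.
Edmund is living and takes 2/9.
Oliver predeceased; the 2/9 allotted to Oliver's branch passes to Oliver's issue by representation.
The 2/9 is divided into 3 equal shares of 2/27 among Kenneth, Rose, Lydia.
Kenneth is living and takes 2/27.
Rose is living and takes 2/27.
Lydia predeceased; the 2/27 allotted to Lydia's branch passes to Lydia's issue by representation.
The 2/27 is divided into 3 equal shares of 2/81 among Judith, Prudence, Beatrice.
Judith is living and takes 2/81.
Prudence is living and takes 2/81.
Beatrice is living and takes 2/81.
Albert predeceased; the 2/9 allotted to Albert's branch passes to Albert's issue by representation.
The 2/9 is divided into 3 equal shares of 2/27 among Charles, Quentin, Nora.
Charles is living and takes 2/27.
Quentin predeceased; the 2/27 allotted to Quentin's branch passes to Quentin's issue by representation.
The 2/27 is divided into 3 equal shares of 2/81 among Victor, Isaac, Winifred.
Victor is living and takes 2/81.
Isaac predeceased; the 2/81 allotted to Isaac's branch passes to Isaac's issue by representation.
The 2/81 is divided into 3 equal shares of 2/243 among Martin, Samuel, Diana.
Martin is living and takes 2/243.
Samuel is living and takes 2/243.
Diana is living and takes 2/243.
Winifred is living and takes 2/81.
Nora is living and takes 2/27.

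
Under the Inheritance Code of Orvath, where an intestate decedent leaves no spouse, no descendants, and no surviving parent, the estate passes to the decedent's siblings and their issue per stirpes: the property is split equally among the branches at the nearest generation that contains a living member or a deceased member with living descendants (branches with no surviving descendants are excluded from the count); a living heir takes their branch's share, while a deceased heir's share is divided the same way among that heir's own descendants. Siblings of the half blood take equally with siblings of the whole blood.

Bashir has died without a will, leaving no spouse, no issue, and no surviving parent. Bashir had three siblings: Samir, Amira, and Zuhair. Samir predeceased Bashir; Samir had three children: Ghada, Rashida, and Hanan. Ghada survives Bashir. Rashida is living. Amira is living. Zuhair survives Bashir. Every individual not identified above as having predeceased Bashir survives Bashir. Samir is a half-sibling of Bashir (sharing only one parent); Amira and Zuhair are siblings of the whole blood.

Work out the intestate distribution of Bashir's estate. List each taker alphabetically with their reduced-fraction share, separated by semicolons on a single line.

No spouse, descendants, or parent survives, so the estate passes to Bashir's siblings per stirpes.
Half-blood and whole-blood siblings take equally under the stated rule.
The estate is divided into 3 equal shares of 1/3 among Samir, Amira, Zuhair.
Samir predeceased; the 1/3 allotted to Samir's branch passes to Samir's issue by representation.
The 1/3 is divided into 3 equal shares of 1/9 among Ghada, Rashida, Hanan.
Ghada is living and takes 1/9.
Rashida is living and takes 1/9.
Hanan is living and takes 1/9.
Amira is living and takes 1/3.
Zuhair is living and takes 1/3.

Amira 1/3; Ghada 1/9; Hanan 1/9; Rashida 1/9; Zuhair 1/3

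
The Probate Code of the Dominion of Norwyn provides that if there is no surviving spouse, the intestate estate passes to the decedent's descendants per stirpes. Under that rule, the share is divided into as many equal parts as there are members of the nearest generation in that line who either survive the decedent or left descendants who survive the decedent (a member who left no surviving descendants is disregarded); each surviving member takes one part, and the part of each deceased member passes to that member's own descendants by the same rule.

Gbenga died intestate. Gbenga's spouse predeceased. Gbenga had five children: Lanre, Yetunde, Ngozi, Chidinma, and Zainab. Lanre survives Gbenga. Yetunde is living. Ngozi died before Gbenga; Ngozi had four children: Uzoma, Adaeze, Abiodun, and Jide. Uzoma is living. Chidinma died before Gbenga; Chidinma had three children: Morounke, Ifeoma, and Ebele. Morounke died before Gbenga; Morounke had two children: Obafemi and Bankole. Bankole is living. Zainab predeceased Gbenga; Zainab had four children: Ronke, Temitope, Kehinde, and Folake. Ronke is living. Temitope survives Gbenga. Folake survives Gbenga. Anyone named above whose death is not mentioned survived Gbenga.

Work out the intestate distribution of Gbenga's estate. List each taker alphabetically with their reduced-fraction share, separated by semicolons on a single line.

Abiodun 1/20; Adaeze 1/20; Bankole 1/30; Ebele 1/15; Folake 1/20; Ifeoma 1/15; Jide 1/20; Kehinde 1/20; Lanre 1/5; Obafemi 1/30; Ronke 1/20; Temitope 1/20; Uzoma 1/20; Yetunde 1/5

There is no surviving spouse, so the entire estate passes to Gbenga's descendants per stirpes.
The estate is divided into 5 equal shares of 1/5 among Lanre, Yetunde, Ngozi, Chidinma, Zainab.
Lanre is living and takes 1/5.
Yetunde is living and takes 1/5.
Ngozi predeceased; the 1/5 allotted to Ngozi's branch passes to Ngozi's issue by representation.
The 1/5 is divided into 4 equal shares of 1/20 among Uzoma, Adaeze, Abiodun, Jide.
Uzoma is living and takes 1/20.
Adaeze is living and takes 1/20.
Abiodun is living and takes 1/20.
Jide is living and takes 1/20.
Chidinma predeceased; the 1/5 allotted to Chidinma's branch passes to Chidinma's issue by representation.
The 1/5 is divided into 3 equal shares of 1/15 among Morounke, Ifeoma, Ebele.
Morounke predeceased; the 1/15 allotted to Morounke's branch passes to Morounke's issue by representation.
The 1/15 is divided into 2 equal shares of 1/30 among Obafemi, Bankole.
Obafemi is living and takes 1/30.
Bankole is living and takes 1/30.
Ifeoma is living and takes 1/15.
Ebele is living and takes 1/15.
Zainab predeceased; the 1/5 allotted to Zainab's branch passes to Zainab's issue by representation.
The 1/5 is divided into 4 equal shares of 1/20 among Ronke, Temitope, Kehinde, Folake.
Ronke is living and takes 1/20.
Temitope is living and takes 1/20.
Kehinde is living and takes 1/20.
Folake is living and takes 1/20.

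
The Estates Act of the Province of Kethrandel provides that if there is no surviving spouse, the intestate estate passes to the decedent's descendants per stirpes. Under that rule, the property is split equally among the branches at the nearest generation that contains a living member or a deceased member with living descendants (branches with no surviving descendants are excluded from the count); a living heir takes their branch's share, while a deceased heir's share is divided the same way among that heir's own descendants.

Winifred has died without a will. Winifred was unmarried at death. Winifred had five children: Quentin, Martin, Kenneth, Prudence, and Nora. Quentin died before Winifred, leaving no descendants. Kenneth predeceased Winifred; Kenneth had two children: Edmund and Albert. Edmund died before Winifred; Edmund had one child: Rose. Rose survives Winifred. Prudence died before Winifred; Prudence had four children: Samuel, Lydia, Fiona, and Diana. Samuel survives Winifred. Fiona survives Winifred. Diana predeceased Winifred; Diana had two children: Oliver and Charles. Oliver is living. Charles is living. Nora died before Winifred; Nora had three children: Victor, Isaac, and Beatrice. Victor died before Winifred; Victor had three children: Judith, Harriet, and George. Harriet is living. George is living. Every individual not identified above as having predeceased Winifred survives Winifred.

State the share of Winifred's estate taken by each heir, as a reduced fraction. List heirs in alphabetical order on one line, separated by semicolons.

There is no surviving spouse, so the entire estate passes to Winifred's descendants per stirpes.
Quentin left no surviving issue, so that branch lapses and is disregarded.
The estate is divided into 4 equal shares of 1/4 among Martin, Kenneth, Prudence, Nora.
Martin is living and takes 1/4.
Kenneth predeceased; the 1/4 allotted to Kenneth's branch passes to Kenneth's issue by representation.
The 1/4 is divided into 2 equal shares of 1/8 among Edmund, Albert.
Edmund predeceased; the 1/8 allotted to Edmund's branch passes to Edmund's issue by representation.
Rose is the sole taker at this level and receives the full 1/8.
Albert is living and takes 1/8.
Prudence predeceased; the 1/4 allotted to Prudence's branch passes to Prudence's issue by representation.
The 1/4 is divided into 4 equal shares of 1/16 among Samuel, Lydia, Fiona, Diana.
Samuel is living and takes 1/16.
Lydia is living and takes 1/16.
Fiona is living and takes 1/16.
Diana predeceased; the 1/16 allotted to Diana's branch passes to Diana's issue by representation.
The 1/16 is divided into 2 equal shares of 1/32 among Oliver, Charles.
Oliver is living and takes 1/32.
Charles is living and takes 1/32.
Nora predeceased; the 1/4 allotted to Nora's branch passes to Nora's issue by representation.
The 1/4 is divided into 3 equal shares of 1/12 among Victor, Isaac, Beatrice.
Victor predeceased; the 1/12 allotted to Victor's branch passes to Victor's issue by representation.
The 1/12 is divided into 3 equal shares of 1/36 among Judith, Harriet, George.
Judith is living and takes 1/36.
Harriet is living and takes 1/36.
George is living and takes 1/36.
Isaac is living and takes 1/12.
Beatrice is living and takes 1/12.

Albert 1/8; Beatrice 1/12; Charles 1/32; Fiona 1/16; George 1/36; Harriet 1/36; Isaac 1/12; Judith 1/36; Lydia 1/16; Martin 1/4; Oliver 1/32; Rose 1/8; Samuel 1/16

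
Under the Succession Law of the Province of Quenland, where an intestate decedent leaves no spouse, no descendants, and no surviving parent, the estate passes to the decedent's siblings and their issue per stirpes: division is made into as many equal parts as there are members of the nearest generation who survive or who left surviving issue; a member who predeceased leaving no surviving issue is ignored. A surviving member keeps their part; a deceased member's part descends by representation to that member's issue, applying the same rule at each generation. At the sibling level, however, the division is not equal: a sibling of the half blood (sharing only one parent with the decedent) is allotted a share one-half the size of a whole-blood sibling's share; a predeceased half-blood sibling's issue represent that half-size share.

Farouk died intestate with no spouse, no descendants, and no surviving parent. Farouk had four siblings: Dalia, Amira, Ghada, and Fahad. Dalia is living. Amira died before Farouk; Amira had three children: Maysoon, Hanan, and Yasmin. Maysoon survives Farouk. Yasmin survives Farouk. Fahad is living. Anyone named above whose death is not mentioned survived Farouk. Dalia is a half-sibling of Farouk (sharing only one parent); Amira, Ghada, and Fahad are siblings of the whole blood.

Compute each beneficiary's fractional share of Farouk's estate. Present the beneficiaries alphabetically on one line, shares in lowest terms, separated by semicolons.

Dalia 1/7; Fahad 2/7; Ghada 2/7; Hanan 2/21; Maysoon 2/21; Yasmin 2/21

No spouse, descendants, or parent survives, so the estate passes to Farouk's siblings per stirpes.
Half-blood siblings count for one-half the weight of whole-blood siblings at the initial division.
Dividing 1 in proportion to weights (total weight 7/2): Dalia (weight 1/2) → 1/7; Amira (weight 1) → 2/7; Ghada (weight 1) → 2/7; Fahad (weight 1) → 2/7.
Dalia is living and takes 1/7.
Amira predeceased; the 2/7 allotted to Amira's branch passes to Amira's issue by representation.
The 2/7 is divided into 3 equal shares of 2/21 among Maysoon, Hanan, Yasmin.
Maysoon is living and takes 2/21.
Hanan is living and takes 2/21.
Yasmin is living and takes 2/21.
Ghada is living and takes 2/7.
Fahad is living and takes 2/7.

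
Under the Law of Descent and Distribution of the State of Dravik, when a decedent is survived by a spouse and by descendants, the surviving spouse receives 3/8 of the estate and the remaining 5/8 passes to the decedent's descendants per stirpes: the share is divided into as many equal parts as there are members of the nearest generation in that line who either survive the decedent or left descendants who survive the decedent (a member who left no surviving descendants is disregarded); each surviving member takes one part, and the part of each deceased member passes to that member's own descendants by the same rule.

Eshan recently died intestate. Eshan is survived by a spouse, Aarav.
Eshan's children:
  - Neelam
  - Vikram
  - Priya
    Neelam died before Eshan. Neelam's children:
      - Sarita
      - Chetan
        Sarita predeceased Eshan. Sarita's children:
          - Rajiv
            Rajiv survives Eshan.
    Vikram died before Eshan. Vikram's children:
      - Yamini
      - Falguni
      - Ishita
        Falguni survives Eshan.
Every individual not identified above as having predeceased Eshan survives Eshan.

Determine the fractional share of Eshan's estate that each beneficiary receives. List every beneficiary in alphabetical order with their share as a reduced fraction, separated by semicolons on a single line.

Aarav 3/8; Chetan 5/48; Falguni 5/72; Ishita 5/72; Priya 5/24; Rajiv 5/48; Yamini 5/72

Aarav, as surviving spouse, takes 3/8.
The remaining 5/8 passes to Eshan's descendants per stirpes.
The 5/8 is divided into 3 equal shares of 5/24 among Neelam, Vikram, Priya.
Neelam predeceased; the 5/24 allotted to Neelam's branch passes to Neelam's issue by representation.
The 5/24 is divided into 2 equal shares of 5/48 among Sarita, Chetan.
Sarita predeceased; the 5/48 allotted to Sarita's branch passes to Sarita's issue by representation.
Rajiv is the sole taker at this level and receives the full 5/48.
Chetan is living and takes 5/48.
Vikram predeceased; the 5/24 allotted to Vikram's branch passes to Vikram's issue by representation.
The 5/24 is divided into 3 equal shares of 5/72 among Yamini, Falguni, Ishita.
Yamini is living and takes 5/72.
Falguni is living and takes 5/72.
Ishita is living and takes 5/72.
Priya is living and takes 5/24.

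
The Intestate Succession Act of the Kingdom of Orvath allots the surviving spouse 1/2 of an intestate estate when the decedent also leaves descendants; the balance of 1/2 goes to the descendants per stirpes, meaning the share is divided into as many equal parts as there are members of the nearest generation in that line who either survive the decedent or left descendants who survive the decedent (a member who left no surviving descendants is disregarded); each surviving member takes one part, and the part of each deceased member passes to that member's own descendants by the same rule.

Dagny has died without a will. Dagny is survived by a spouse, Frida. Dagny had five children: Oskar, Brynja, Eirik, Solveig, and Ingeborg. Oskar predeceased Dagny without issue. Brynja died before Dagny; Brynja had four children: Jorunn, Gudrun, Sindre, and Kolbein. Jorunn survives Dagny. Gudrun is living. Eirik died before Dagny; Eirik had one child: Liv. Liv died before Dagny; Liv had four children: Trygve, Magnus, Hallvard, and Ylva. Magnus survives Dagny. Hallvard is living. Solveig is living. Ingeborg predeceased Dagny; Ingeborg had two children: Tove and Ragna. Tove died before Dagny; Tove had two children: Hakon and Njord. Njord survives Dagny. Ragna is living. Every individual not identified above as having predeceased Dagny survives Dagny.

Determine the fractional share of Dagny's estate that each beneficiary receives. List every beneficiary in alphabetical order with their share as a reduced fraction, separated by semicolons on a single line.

Frida, as surviving spouse, takes 1/2.
The remaining 1/2 passes to Dagny's descendants per stirpes.
Oskar left no surviving issue, so that branch lapses and is disregarded.
The 1/2 is divided into 4 equal shares of 1/8 among Brynja, Eirik, Solveig, Ingeborg.
Brynja predeceased; the 1/8 allotted to Brynja's branch passes to Brynja's issue by representation.
The 1/8 is divided into 4 equal shares of 1/32 among Jorunn, Gudrun, Sindre, Kolbein.
Jorunn is living and takes 1/32.
Gudrun is living and takes 1/32.
Sindre is living and takes 1/32.
Kolbein is living and takes 1/32.
Eirik predeceased; the 1/8 allotted to Eirik's branch passes to Eirik's issue by representation.
Liv's line is the sole branch at this level, so the full 1/8 passes to Liv's issue by representation.
The 1/8 is divided into 4 equal shares of 1/32 among Trygve, Magnus, Hallvard, Ylva.
Trygve is living and takes 1/32.
Magnus is living and takes 1/32.
Hallvard is living and takes 1/32.
Ylva is living and takes 1/32.
Solveig is living and takes 1/8.
Ingeborg predeceased; the 1/8 allotted to Ingeborg's branch passes to Ingeborg's issue by representation.
The 1/8 is divided into 2 equal shares of 1/16 among Tove, Ragna.
Tove predeceased; the 1/16 allotted to Tove's branch passes to Tove's issue by representation.
The 1/16 is divided into 2 equal shares of 1/32 among Hakon, Njord.
Hakon is living and takes 1/32.
Njord is living and takes 1/32.
Ragna is living and takes 1/16.

Frida 1/2; Gudrun 1/32; Hakon 1/32; Hallvard 1/32; Jorunn 1/32; Kolbein 1/32; Magnus 1/32; Njord 1/32; Ragna 1/16; Sindre 1/32; Solveig 1/8; Trygve 1/32; Ylva 1/32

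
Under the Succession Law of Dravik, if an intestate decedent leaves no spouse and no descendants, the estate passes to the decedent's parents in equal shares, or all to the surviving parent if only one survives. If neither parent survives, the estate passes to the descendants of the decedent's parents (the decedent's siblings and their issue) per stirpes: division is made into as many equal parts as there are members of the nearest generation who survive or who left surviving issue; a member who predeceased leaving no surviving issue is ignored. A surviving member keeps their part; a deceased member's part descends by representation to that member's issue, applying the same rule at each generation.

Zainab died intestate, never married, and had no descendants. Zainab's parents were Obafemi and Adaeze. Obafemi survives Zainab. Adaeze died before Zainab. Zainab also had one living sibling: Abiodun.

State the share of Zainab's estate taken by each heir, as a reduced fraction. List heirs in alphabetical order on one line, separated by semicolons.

Obafemi 1

Only one parent, Obafemi, survives, so Obafemi takes the entire estate. The siblings take nothing because a surviving parent has priority.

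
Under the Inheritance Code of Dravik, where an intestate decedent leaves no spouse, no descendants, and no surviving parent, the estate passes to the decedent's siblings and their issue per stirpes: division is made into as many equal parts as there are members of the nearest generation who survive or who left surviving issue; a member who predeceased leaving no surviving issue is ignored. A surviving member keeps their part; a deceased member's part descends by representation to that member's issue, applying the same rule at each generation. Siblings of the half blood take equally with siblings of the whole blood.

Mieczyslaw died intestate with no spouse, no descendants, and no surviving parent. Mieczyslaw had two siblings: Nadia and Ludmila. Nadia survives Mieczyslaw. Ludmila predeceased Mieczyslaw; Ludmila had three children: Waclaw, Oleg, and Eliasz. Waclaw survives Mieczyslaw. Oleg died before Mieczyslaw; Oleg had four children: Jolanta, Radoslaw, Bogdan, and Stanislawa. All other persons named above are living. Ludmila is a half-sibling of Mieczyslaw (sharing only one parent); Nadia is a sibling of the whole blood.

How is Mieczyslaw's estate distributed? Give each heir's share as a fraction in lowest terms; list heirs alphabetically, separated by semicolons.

No spouse, descendants, or parent survives, so the estate passes to Mieczyslaw's siblings per stirpes.
Half-blood and whole-blood siblings take equally under the stated rule.
The estate is divided into 2 equal shares of 1/2 among Nadia, Ludmila.
Nadia is living and takes 1/2.
Ludmila predeceased; the 1/2 allotted to Ludmila's branch passes to Ludmila's issue by representation.
The 1/2 is divided into 3 equal shares of 1/6 among Waclaw, Oleg, Eliasz.
Waclaw is living and takes 1/6.
Oleg predeceased; the 1/6 allotted to Oleg's branch passes to Oleg's issue by representation.
The 1/6 is divided into 4 equal shares of 1/24 among Jolanta, Radoslaw, Bogdan, Stanislawa.
Jolanta is living and takes 1/24.
Radoslaw is living and takes 1/24.
Bogdan is living and takes 1/24.
Stanislawa is living and takes 1/24.
Eliasz is living and takes 1/6.

Bogdan 1/24; Eliasz 1/6; Jolanta 1/24; Nadia 1/2; Radoslaw 1/24; Stanislawa 1/24; Waclaw 1/6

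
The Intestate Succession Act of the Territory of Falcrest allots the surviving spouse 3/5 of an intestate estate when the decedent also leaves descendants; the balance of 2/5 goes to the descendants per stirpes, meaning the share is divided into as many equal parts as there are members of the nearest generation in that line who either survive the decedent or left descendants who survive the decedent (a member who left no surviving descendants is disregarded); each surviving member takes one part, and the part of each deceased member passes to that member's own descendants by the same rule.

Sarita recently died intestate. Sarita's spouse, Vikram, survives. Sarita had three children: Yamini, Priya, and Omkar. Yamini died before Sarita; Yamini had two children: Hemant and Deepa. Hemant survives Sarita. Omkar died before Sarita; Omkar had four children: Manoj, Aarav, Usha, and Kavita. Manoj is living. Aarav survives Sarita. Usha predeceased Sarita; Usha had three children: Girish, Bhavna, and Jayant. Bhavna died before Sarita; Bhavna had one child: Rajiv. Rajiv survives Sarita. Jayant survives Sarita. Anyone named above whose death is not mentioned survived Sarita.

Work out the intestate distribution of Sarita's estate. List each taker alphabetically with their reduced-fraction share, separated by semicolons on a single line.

Aarav 1/30; Deepa 1/15; Girish 1/90; Hemant 1/15; Jayant 1/90; Kavita 1/30; Manoj 1/30; Priya 2/15; Rajiv 1/90; Vikram 3/5

Vikram, as surviving spouse, takes 3/5.
The remaining 2/5 passes to Sarita's descendants per stirpes.
The 2/5 is divided into 3 equal shares of 2/15 among Yamini, Priya, Omkar.
Yamini predeceased; the 2/15 allotted to Yamini's branch passes to Yamini's issue by representation.
The 2/15 is divided into 2 equal shares of 1/15 among Hemant, Deepa.
Hemant is living and takes 1/15.
Deepa is living and takes 1/15.
Priya is living and takes 2/15.
Omkar predeceased; the 2/15 allotted to Omkar's branch passes to Omkar's issue by representation.
The 2/15 is divided into 4 equal shares of 1/30 among Manoj, Aarav, Usha, Kavita.
Manoj is living and takes 1/30.
Aarav is living and takes 1/30.
Usha predeceased; the 1/30 allotted to Usha's branch passes to Usha's issue by representation.
The 1/30 is divided into 3 equal shares of 1/90 among Girish, Bhavna, Jayant.
Girish is living and takes 1/90.
Bhavna predeceased; the 1/90 allotted to Bhavna's branch passes to Bhavna's issue by representation.
Rajiv is the sole taker at this level and receives the full 1/90.
Jayant is living and takes 1/90.
Kavita is living and takes 1/30.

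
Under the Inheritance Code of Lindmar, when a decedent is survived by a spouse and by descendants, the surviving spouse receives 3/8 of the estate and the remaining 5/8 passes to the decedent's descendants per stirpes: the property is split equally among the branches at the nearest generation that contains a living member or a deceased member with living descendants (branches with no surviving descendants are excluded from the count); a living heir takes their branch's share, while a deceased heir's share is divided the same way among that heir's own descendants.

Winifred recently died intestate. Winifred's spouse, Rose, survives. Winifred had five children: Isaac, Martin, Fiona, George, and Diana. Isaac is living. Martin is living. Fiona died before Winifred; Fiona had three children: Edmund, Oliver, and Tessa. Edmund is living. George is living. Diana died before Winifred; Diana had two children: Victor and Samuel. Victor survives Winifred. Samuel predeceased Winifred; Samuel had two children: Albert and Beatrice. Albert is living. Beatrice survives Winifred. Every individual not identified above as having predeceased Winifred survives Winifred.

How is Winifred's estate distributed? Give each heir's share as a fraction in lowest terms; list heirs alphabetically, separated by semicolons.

Albert 1/32; Beatrice 1/32; Edmund 1/24; George 1/8; Isaac 1/8; Martin 1/8; Oliver 1/24; Rose 3/8; Tessa 1/24; Victor 1/16

Rose, as surviving spouse, takes 3/8.
The remaining 5/8 passes to Winifred's descendants per stirpes.
The 5/8 is divided into 5 equal shares of 1/8 among Isaac, Martin, Fiona, George, Diana.
Isaac is living and takes 1/8.
Martin is living and takes 1/8.
Fiona predeceased; the 1/8 allotted to Fiona's branch passes to Fiona's issue by representation.
The 1/8 is divided into 3 equal shares of 1/24 among Edmund, Oliver, Tessa.
Edmund is living and takes 1/24.
Oliver is living and takes 1/24.
Tessa is living and takes 1/24.
George is living and takes 1/8.
Diana predeceased; the 1/8 allotted to Diana's branch passes to Diana's issue by representation.
The 1/8 is divided into 2 equal shares of 1/16 among Victor, Samuel.
Victor is living and takes 1/16.
Samuel predeceased; the 1/16 allotted to Samuel's branch passes to Samuel's issue by representation.
The 1/16 is divided into 2 equal shares of 1/32 among Albert, Beatrice.
Albert is living and takes 1/32.
Beatrice is living and takes 1/32.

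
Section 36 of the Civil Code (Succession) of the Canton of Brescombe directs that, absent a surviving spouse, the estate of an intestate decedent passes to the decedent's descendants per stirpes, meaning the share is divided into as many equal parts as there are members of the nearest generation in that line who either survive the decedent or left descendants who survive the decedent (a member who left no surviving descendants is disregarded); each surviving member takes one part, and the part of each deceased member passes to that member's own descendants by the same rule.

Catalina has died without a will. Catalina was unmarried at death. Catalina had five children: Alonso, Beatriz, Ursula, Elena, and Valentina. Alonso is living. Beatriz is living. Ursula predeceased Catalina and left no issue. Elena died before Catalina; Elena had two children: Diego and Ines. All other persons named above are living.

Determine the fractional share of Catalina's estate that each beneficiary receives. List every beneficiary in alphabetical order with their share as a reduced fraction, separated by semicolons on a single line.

There is no surviving spouse, so the entire estate passes to Catalina's descendants per stirpes.
Ursula left no surviving issue, so that branch lapses and is disregarded.
The estate is divided into 4 equal shares of 1/4 among Alonso, Beatriz, Elena, Valentina.
Alonso is living and takes 1/4.
Beatriz is living and takes 1/4.
Elena predeceased; the 1/4 allotted to Elena's branch passes to Elena's issue by representation.
The 1/4 is divided into 2 equal shares of 1/8 among Diego, Ines.
Diego is living and takes 1/8.
Ines is living and takes 1/8.
Valentina is living and takes 1/4.

Alonso 1/4; Beatriz 1/4; Diego 1/8; Ines 1/8; Valentina 1/4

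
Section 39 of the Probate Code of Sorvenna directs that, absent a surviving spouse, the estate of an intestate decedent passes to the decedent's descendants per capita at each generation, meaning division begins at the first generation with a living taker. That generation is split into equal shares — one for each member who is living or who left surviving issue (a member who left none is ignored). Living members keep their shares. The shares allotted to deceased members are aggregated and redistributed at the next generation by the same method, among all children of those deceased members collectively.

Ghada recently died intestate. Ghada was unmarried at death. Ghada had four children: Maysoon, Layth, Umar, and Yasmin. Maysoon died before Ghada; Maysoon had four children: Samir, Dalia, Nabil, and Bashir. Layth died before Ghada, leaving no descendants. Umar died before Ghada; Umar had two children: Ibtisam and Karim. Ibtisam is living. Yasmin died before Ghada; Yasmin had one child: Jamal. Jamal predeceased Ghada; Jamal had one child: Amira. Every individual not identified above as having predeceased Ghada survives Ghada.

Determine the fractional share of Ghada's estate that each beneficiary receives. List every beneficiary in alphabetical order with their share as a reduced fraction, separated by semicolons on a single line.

Amira 1/7; Bashir 1/7; Dalia 1/7; Ibtisam 1/7; Karim 1/7; Nabil 1/7; Samir 1/7

There is no surviving spouse, so the entire estate passes to Ghada's descendants per capita at each generation.
No one at generation 1 (Maysoon, Umar, Yasmin) is living; moving to the next generation.
At generation 2 (Samir, Dalia, Nabil, Bashir, Ibtisam, Karim, Jamal) there are 7 shares of (1)/7 = 1/7 each.
Living: Samir, Dalia, Nabil, Bashir, Ibtisam, and Karim — each takes 1/7.
Deceased: Jamal. That 1/7 share is carried to generation 3.
At generation 3 (Amira) there are 1 shares of (1/7)/1 = 1/7 each.
Living: Amira — each takes 1/7.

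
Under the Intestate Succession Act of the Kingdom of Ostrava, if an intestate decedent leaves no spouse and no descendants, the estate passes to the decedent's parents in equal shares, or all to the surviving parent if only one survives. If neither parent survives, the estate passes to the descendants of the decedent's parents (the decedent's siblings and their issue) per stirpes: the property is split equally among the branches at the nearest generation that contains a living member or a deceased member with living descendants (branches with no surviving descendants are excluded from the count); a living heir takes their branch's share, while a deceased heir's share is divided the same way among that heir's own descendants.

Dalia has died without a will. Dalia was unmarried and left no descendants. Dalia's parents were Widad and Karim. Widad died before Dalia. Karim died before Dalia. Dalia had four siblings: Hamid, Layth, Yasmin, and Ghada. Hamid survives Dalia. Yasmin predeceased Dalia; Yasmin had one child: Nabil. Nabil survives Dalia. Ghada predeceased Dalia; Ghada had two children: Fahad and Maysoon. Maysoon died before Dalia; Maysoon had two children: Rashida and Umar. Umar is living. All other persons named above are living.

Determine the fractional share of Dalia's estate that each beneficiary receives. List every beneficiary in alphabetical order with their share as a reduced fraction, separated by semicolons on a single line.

Fahad 1/8; Hamid 1/4; Layth 1/4; Nabil 1/4; Rashida 1/16; Umar 1/16

Neither parent survives and there are no descendants, so the estate passes to Dalia's siblings and their issue per stirpes.
The estate is divided into 4 equal shares of 1/4 among Hamid, Layth, Yasmin, Ghada.
Hamid is living and takes 1/4.
Layth is living and takes 1/4.
Yasmin predeceased; the 1/4 allotted to Yasmin's branch passes to Yasmin's issue by representation.
Nabil is the sole taker at this level and receives the full 1/4.
Ghada predeceased; the 1/4 allotted to Ghada's branch passes to Ghada's issue by representation.
The 1/4 is divided into 2 equal shares of 1/8 among Fahad, Maysoon.
Fahad is living and takes 1/8.
Maysoon predeceased; the 1/8 allotted to Maysoon's branch passes to Maysoon's issue by representation.
The 1/8 is divided into 2 equal shares of 1/16 among Rashida, Umar.
Rashida is living and takes 1/16.
Umar is living and takes 1/16.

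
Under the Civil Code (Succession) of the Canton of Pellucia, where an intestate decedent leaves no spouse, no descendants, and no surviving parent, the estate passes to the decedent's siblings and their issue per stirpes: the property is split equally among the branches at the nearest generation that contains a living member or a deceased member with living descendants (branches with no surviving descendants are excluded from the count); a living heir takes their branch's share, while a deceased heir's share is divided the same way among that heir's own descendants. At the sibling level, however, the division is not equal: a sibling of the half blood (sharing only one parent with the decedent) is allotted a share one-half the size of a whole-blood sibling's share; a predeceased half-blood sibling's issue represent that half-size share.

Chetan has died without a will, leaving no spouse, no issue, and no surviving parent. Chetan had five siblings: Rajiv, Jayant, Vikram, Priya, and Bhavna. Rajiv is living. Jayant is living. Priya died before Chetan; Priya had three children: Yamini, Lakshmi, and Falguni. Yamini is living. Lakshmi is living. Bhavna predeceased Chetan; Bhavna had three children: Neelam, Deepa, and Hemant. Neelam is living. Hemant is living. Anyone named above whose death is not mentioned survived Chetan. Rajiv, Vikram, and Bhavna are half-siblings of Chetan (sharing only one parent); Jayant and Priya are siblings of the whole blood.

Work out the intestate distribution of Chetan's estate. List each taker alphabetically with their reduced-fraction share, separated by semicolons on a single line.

Deepa 1/21; Falguni 2/21; Hemant 1/21; Jayant 2/7; Lakshmi 2/21; Neelam 1/21; Rajiv 1/7; Vikram 1/7; Yamini 2/21

No spouse, descendants, or parent survives, so the estate passes to Chetan's siblings per stirpes.
Half-blood siblings count for one-half the weight of whole-blood siblings at the initial division.
Dividing 1 in proportion to weights (total weight 7/2): Rajiv (weight 1/2) → 1/7; Jayant (weight 1) → 2/7; Vikram (weight 1/2) → 1/7; Priya (weight 1) → 2/7; Bhavna (weight 1/2) → 1/7.
Rajiv is living and takes 1/7.
Jayant is living and takes 2/7.
Vikram is living and takes 1/7.
Priya predeceased; the 2/7 allotted to Priya's branch passes to Priya's issue by representation.
The 2/7 is divided into 3 equal shares of 2/21 among Yamini, Lakshmi, Falguni.
Yamini is living and takes 2/21.
Lakshmi is living and takes 2/21.
Falguni is living and takes 2/21.
Bhavna predeceased; the 1/7 allotted to Bhavna's branch passes to Bhavna's issue by representation.
The 1/7 is divided into 3 equal shares of 1/21 among Neelam, Deepa, Hemant.
Neelam is living and takes 1/21.
Deepa is living and takes 1/21.
Hemant is living and takes 1/21.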